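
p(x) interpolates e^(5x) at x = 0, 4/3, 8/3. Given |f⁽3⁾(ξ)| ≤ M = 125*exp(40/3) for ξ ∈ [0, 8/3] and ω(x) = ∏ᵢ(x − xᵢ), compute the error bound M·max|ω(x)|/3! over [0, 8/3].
8000*sqrt(3)*exp(40/3)/729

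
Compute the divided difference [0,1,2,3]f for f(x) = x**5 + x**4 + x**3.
32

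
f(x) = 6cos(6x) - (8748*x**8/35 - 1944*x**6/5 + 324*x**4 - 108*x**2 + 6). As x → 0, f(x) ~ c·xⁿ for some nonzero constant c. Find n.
10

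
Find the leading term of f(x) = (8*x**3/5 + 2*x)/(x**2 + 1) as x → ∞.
8*x/5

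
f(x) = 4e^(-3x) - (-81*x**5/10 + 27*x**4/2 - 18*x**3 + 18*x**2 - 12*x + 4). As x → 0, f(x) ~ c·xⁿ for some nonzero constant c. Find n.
6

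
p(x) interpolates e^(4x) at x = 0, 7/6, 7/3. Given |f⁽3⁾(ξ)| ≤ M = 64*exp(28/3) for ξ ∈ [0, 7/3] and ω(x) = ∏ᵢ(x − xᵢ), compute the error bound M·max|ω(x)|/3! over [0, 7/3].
2744*sqrt(3)*exp(28/3)/729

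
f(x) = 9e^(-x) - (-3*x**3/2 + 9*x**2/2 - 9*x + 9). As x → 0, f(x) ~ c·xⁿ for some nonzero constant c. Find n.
4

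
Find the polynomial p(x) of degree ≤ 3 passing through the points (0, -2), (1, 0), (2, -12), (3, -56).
-3*x**3 + 2*x**2 + 3*x - 2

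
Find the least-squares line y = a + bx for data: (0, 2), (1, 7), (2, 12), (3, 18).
a = 9/5, b = 53/10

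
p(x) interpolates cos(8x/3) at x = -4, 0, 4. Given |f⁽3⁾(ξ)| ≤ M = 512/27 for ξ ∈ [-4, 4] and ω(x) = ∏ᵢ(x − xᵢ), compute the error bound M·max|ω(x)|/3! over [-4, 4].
32768*sqrt(3)/729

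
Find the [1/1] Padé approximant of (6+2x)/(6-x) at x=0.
(x/3 + 1)/(1 - x/6)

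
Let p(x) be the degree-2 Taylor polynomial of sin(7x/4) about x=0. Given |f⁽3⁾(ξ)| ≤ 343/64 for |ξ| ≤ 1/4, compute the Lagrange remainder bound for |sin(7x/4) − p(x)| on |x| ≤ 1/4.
343/24576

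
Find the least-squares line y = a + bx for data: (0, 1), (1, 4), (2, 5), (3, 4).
a = 2, b = 1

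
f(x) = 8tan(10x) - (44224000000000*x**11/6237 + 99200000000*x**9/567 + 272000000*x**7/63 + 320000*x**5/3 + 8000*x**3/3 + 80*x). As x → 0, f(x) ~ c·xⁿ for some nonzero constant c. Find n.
13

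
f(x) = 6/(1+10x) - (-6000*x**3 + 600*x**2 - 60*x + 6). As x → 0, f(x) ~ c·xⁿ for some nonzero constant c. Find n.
4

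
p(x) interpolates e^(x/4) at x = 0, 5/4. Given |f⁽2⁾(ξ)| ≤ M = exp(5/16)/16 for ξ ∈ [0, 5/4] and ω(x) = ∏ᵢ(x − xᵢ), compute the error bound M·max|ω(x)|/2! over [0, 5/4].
25*exp(5/16)/2048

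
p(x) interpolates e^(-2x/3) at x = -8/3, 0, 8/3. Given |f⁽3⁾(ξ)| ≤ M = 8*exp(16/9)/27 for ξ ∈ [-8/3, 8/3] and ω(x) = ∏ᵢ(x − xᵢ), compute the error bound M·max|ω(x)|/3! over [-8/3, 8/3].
4096*sqrt(3)*exp(16/9)/19683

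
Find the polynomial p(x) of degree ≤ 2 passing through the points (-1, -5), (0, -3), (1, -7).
-3*x**2 - x - 3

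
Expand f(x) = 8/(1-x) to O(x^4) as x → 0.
8 + 8*x + 8*x**2 + 8*x**3 + O(x**4)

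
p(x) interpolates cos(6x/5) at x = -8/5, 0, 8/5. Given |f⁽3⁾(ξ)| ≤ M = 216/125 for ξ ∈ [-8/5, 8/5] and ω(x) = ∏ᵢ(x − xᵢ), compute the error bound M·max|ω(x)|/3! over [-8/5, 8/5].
4096*sqrt(3)/15625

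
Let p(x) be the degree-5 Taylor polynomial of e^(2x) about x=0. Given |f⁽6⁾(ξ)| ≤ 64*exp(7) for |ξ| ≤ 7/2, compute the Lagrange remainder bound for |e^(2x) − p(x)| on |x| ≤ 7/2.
117649*exp(7)/720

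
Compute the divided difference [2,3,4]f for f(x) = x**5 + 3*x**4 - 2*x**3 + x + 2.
432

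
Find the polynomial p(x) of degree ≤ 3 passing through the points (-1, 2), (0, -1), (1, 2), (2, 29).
3*x**3 + 3*x**2 - 3*x - 1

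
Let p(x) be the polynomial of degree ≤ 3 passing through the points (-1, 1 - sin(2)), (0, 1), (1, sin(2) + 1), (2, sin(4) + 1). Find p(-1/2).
-5*sin(2)/8 + sin(4)/16 + 1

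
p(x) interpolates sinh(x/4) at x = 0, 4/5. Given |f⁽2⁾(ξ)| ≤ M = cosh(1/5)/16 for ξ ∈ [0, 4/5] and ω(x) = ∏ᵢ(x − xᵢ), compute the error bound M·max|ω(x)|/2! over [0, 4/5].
cosh(1/5)/200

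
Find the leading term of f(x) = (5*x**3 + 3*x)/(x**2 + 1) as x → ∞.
5*x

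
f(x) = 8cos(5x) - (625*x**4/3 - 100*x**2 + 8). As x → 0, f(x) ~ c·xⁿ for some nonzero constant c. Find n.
6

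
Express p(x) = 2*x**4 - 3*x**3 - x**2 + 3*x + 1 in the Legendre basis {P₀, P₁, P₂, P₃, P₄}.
(16/15)P₀ + (6/5)P₁ + (10/21)P₂ + (-6/5)P₃ + (16/35)P₄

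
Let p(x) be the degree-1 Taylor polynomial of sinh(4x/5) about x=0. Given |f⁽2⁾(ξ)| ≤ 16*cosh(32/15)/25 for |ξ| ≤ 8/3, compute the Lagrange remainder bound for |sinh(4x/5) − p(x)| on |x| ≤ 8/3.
512*cosh(32/15)/225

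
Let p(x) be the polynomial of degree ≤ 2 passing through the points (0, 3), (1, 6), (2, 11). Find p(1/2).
17/4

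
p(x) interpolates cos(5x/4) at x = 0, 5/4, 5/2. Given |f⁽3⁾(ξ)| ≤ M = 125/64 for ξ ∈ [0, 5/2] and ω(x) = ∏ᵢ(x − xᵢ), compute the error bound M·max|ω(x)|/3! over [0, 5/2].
15625*sqrt(3)/110592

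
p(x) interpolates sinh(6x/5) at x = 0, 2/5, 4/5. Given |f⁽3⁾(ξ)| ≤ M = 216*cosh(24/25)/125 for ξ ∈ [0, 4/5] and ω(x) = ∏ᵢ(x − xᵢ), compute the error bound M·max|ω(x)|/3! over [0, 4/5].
64*sqrt(3)*cosh(24/25)/15625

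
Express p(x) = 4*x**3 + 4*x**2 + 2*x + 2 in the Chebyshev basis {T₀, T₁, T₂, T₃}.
(4)T₀ + (5)T₁ + (2)T₂ + T₃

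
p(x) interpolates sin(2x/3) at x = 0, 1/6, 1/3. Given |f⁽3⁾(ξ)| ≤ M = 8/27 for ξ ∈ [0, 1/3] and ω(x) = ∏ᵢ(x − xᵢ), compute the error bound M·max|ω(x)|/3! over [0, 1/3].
sqrt(3)/19683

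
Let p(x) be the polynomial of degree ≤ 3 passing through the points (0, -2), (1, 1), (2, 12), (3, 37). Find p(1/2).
-9/8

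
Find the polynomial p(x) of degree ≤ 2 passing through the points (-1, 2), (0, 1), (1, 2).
x**2 + 1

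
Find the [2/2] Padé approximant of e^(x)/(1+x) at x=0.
(7*x**2/36 + 2*x/3 + 1)/(-11*x**2/36 + 2*x/3 + 1)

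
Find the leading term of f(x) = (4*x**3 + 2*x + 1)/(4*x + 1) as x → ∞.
x**2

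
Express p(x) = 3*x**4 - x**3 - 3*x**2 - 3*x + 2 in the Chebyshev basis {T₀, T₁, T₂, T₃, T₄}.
(13/8)T₀ + (-15/4)T₁ + (-1/4)T₃ + (3/8)T₄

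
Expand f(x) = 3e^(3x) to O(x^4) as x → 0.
3 + 9*x + 27*x**2/2 + 27*x**3/2 + O(x**4)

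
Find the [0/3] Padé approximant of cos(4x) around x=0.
1/(8*x**2 + 1)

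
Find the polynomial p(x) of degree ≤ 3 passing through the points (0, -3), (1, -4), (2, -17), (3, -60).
-3*x**3 + 3*x**2 - x - 3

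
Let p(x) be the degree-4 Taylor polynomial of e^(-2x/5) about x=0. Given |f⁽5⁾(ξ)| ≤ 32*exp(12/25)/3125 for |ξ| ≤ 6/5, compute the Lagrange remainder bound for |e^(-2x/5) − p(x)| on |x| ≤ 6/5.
10368*exp(12/25)/48828125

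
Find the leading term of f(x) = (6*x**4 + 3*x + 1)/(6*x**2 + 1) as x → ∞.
x**2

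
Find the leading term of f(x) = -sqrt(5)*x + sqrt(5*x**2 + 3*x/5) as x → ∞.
3*sqrt(5)/50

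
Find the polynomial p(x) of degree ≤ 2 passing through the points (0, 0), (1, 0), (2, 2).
x**2 - x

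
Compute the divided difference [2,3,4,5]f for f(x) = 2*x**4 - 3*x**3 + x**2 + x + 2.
25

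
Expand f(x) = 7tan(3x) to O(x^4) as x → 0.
21*x + 63*x**3 + O(x**4)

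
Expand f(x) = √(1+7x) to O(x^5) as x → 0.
1 + 7*x/2 - 49*x**2/8 + 343*x**3/16 - 12005*x**4/128 + O(x**5)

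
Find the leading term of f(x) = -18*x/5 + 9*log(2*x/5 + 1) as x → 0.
-18*x**2/25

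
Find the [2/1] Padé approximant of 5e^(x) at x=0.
(5*x**2/6 + 10*x/3 + 5)/(1 - x/3)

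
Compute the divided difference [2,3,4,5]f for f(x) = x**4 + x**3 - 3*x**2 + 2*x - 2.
15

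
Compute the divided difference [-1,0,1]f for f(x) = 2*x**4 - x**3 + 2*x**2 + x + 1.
4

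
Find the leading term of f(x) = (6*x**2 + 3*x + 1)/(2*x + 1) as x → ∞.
3*x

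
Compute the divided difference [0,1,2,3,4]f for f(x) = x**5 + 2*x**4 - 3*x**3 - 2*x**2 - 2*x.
12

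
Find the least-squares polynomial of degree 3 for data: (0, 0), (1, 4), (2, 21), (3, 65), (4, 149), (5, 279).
11/42 + (-191/252)x + (157/84)x² + (17/9)x³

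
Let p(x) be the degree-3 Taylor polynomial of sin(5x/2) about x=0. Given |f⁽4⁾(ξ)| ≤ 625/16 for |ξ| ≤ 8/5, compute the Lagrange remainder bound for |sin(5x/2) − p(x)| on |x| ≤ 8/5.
32/3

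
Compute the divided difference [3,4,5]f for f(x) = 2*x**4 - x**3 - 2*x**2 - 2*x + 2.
180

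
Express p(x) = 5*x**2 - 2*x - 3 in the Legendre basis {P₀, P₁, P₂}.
(-4/3)P₀ + (-2)P₁ + (10/3)P₂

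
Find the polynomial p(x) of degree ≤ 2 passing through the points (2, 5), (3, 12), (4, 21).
x**2 + 2*x - 3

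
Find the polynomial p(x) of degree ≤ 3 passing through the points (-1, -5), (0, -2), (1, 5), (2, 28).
2*x**3 + 2*x**2 + 3*x - 2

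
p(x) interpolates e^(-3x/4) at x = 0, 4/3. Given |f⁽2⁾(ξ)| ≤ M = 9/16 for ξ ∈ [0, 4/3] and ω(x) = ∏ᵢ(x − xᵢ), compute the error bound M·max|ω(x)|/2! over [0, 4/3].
1/8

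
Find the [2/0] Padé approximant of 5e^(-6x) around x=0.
90*x**2 - 30*x + 5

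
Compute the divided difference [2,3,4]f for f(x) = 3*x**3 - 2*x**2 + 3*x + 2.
25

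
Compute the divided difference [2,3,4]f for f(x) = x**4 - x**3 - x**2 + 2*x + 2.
45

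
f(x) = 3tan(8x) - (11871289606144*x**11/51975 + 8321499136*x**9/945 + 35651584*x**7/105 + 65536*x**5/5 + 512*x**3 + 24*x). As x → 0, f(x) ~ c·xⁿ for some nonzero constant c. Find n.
13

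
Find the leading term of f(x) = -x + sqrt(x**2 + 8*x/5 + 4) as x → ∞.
4/5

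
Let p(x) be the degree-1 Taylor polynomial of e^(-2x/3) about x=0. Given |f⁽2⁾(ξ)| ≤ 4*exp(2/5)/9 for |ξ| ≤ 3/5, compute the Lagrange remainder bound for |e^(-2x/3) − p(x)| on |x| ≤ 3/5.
2*exp(2/5)/25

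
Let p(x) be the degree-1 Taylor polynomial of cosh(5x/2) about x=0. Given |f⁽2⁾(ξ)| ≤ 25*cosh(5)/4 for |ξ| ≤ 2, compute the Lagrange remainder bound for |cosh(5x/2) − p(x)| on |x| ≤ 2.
25*cosh(5)/2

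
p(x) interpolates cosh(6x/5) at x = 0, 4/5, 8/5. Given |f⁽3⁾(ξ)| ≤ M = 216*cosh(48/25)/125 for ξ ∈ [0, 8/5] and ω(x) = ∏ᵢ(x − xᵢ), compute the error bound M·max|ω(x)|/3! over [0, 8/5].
512*sqrt(3)*cosh(48/25)/15625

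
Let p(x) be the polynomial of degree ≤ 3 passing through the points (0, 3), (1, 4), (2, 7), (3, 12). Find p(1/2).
13/4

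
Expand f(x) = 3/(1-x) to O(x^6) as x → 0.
3 + 3*x + 3*x**2 + 3*x**3 + 3*x**4 + 3*x**5 + O(x**6)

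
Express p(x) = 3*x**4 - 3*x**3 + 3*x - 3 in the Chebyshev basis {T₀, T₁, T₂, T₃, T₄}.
(-15/8)T₀ + (3/4)T₁ + (3/2)T₂ + (-3/4)T₃ + (3/8)T₄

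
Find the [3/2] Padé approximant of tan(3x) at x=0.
(-9*x**3/5 + 3*x)/(1 - 18*x**2/5)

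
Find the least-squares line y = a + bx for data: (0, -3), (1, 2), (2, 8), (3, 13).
a = -31/10, b = 27/5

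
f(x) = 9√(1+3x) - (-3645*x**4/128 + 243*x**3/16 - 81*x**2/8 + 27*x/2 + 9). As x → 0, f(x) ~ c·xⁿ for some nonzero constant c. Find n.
5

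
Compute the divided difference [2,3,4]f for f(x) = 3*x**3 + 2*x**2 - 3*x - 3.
29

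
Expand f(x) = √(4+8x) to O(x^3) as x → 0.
2 + 2*x - x**2 + O(x**3)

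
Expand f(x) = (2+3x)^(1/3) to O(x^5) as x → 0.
2**(1/3) + 2**(1/3)*x/2 - 2**(1/3)*x**2/4 + 5*2**(1/3)*x**3/24 - 5*2**(1/3)*x**4/24 + O(x**5)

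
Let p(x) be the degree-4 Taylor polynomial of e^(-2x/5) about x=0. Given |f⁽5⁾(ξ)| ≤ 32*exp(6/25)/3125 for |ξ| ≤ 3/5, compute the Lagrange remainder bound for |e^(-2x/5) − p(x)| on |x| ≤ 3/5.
324*exp(6/25)/48828125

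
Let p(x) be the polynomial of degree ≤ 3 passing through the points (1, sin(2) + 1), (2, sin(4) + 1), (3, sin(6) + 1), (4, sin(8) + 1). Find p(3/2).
15*sin(4)/16 + sin(8)/16 - 5*sin(6)/16 + 5*sin(2)/16 + 1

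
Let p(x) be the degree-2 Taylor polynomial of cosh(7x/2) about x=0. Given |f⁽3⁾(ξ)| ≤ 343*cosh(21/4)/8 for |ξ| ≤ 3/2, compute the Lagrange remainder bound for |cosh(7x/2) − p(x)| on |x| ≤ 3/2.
3087*cosh(21/4)/128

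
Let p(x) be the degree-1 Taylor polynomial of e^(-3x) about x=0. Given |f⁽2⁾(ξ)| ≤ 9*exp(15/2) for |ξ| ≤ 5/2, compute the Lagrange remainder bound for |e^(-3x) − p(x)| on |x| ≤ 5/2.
225*exp(15/2)/8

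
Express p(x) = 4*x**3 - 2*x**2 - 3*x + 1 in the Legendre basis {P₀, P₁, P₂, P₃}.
(1/3)P₀ + (-3/5)P₁ + (-4/3)P₂ + (8/5)P₃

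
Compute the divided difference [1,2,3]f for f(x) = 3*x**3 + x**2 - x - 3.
19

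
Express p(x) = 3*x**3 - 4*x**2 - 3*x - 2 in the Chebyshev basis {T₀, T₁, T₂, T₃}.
(-4)T₀ + (-3/4)T₁ + (-2)T₂ + (3/4)T₃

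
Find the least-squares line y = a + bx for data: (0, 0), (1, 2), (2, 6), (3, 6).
a = 1/5, b = 11/5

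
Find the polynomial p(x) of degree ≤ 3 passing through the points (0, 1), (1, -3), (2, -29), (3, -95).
-3*x**3 - 2*x**2 + x + 1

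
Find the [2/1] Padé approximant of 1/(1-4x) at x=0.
1/(1 - 4*x)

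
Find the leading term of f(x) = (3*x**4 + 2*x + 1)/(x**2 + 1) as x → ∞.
3*x**2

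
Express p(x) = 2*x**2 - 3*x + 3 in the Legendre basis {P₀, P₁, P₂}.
(11/3)P₀ + (-3)P₁ + (4/3)P₂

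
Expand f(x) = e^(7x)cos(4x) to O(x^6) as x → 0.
1 + 7*x + 33*x**2/2 + 7*x**3/6 - 2047*x**4/24 - 29113*x**5/120 + O(x**6)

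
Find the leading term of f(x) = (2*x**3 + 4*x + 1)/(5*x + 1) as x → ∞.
2*x**2/5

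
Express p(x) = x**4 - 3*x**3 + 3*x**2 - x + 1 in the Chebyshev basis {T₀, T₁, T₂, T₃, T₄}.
(23/8)T₀ + (-13/4)T₁ + (2)T₂ + (-3/4)T₃ + (1/8)T₄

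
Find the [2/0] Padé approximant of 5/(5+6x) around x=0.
36*x**2/25 - 6*x/5 + 1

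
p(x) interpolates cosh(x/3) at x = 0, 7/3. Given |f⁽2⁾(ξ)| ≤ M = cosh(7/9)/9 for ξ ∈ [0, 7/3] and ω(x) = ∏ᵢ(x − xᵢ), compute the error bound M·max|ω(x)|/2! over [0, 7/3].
49*cosh(7/9)/648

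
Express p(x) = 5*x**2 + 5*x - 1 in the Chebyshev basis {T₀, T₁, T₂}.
(3/2)T₀ + (5)T₁ + (5/2)T₂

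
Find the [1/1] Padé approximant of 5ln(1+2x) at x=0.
10*x/(x + 1)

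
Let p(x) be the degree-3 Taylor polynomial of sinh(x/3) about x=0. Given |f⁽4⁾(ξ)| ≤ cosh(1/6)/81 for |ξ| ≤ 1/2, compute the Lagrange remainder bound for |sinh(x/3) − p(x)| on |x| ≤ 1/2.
cosh(1/6)/31104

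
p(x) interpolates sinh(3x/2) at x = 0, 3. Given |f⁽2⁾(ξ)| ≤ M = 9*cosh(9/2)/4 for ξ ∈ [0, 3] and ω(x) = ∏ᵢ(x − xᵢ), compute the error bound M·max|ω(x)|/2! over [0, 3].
81*cosh(9/2)/32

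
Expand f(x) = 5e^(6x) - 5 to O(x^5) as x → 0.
30*x + 90*x**2 + 180*x**3 + 270*x**4 + O(x**5)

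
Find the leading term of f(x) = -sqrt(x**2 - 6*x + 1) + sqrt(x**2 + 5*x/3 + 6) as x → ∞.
23/6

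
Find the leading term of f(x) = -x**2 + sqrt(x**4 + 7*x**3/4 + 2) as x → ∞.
7*x/8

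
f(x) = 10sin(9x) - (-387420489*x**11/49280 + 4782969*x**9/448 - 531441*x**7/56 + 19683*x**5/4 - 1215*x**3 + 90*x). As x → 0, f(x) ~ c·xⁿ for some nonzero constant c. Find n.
13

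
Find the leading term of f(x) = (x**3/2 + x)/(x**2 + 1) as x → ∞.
x/2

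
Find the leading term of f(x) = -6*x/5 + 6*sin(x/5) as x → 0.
-x**3/125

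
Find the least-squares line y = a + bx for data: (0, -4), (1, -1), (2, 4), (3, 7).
a = -21/5, b = 19/5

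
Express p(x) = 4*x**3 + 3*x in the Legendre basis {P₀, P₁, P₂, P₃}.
(27/5)P₁ + (8/5)P₃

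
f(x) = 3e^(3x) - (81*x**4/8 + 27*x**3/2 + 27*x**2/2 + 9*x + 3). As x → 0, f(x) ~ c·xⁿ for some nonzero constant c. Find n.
5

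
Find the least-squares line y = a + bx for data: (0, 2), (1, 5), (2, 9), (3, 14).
a = 3/2, b = 4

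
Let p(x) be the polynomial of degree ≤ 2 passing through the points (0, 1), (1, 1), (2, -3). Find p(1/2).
3/2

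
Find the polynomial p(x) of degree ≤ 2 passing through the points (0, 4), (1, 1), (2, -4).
-x**2 - 2*x + 4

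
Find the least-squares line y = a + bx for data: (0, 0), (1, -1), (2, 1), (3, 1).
a = -1/2, b = 1/2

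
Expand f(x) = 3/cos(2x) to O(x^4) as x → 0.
3 + 6*x**2 + O(x**4)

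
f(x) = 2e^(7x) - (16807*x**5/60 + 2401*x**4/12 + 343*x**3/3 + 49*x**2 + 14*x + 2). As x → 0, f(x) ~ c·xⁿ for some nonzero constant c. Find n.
6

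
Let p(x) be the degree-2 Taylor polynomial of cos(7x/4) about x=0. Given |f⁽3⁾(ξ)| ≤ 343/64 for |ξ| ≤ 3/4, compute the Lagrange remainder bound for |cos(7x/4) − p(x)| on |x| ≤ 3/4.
3087/8192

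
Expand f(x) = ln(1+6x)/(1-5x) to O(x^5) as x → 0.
6*x + 12*x**2 + 132*x**3 + 336*x**4 + O(x**5)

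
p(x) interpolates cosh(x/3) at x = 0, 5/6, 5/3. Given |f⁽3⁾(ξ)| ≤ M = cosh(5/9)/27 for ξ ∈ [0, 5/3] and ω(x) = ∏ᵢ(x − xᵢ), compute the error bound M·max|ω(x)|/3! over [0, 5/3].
125*sqrt(3)*cosh(5/9)/157464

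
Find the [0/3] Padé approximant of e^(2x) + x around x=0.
1/(-49*x**3/3 + 7*x**2 - 3*x + 1)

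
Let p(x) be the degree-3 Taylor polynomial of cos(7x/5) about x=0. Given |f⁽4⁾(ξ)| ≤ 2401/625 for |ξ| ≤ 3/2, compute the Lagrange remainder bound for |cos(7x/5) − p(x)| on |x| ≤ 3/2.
64827/80000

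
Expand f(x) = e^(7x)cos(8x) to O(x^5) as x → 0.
1 + 7*x - 15*x**2/2 - 1001*x**3/6 - 12319*x**4/24 + O(x**5)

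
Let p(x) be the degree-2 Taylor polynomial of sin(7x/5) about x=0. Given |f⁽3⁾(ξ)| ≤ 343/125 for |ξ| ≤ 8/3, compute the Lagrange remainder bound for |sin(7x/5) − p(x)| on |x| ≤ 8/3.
87808/10125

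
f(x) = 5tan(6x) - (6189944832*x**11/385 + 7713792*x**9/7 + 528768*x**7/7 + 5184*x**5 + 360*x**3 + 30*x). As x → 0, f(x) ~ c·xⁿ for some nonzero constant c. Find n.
13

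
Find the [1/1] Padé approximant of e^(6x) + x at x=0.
(31*x/7 + 1)/(1 - 18*x/7)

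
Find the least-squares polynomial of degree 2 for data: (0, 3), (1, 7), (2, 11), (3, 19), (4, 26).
106/35 + (103/35)x + (5/7)x²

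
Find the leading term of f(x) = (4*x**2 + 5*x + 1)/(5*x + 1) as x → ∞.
4*x/5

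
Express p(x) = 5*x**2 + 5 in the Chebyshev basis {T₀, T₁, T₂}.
(15/2)T₀ + (5/2)T₂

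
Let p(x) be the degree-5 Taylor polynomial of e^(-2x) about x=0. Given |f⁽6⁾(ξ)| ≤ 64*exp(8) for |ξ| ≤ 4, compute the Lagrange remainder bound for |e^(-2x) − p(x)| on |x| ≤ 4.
16384*exp(8)/45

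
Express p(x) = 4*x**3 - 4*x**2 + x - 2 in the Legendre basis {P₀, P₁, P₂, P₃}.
(-10/3)P₀ + (17/5)P₁ + (-8/3)P₂ + (8/5)P₃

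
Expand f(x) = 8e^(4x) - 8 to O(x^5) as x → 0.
32*x + 64*x**2 + 256*x**3/3 + 256*x**4/3 + O(x**5)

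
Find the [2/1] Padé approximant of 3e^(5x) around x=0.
(25*x**2/2 + 10*x + 3)/(1 - 5*x/3)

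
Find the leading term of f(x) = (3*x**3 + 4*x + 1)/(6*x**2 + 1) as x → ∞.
x/2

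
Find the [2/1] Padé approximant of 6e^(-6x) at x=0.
(36*x**2 - 24*x + 6)/(2*x + 1)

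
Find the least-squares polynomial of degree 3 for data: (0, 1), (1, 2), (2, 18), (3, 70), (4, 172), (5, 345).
19/18 + (-157/108)x + (-31/36)x² + (161/54)x³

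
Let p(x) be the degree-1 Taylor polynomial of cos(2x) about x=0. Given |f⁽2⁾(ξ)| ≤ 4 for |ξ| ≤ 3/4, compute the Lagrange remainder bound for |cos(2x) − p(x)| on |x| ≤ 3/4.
9/8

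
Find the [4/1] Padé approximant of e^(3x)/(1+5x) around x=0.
(414909*x**4/109880 + 60633*x**3/13735 + 123939*x**2/27470 + 41124*x/13735 + 1)/(68594*x/13735 + 1)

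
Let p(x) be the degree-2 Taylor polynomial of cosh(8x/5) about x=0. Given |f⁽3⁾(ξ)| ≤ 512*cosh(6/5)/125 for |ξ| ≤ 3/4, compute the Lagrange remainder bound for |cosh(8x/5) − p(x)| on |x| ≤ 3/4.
36*cosh(6/5)/125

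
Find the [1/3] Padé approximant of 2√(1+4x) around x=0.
(7*x + 2)/(x**3 - x**2 + 3*x/2 + 1)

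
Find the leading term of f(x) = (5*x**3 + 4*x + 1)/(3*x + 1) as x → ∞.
5*x**2/3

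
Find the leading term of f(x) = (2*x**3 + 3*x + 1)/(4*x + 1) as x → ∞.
x**2/2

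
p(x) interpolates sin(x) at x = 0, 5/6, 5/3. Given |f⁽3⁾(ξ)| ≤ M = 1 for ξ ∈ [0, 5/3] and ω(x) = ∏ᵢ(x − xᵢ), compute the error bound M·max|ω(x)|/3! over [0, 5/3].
125*sqrt(3)/5832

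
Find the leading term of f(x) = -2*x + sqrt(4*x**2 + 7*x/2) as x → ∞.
7/8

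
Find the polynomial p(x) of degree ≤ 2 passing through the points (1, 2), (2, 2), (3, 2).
2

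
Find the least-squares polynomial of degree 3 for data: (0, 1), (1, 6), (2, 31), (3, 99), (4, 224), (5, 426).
7/6 + (-211/252)x + (85/42)x² + (109/36)x³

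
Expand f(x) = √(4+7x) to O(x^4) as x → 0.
2 + 7*x/4 - 49*x**2/64 + 343*x**3/512 + O(x**4)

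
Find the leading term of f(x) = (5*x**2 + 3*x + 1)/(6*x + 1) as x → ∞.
5*x/6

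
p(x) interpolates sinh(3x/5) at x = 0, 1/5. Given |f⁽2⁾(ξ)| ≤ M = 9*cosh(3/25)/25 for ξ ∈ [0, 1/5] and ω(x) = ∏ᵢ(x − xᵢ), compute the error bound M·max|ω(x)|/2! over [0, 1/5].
9*cosh(3/25)/5000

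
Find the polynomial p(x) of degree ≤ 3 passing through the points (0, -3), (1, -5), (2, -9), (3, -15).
-x**2 - x - 3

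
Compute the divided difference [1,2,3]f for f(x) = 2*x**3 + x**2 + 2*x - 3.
13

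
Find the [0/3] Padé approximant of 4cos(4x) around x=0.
4/(8*x**2 + 1)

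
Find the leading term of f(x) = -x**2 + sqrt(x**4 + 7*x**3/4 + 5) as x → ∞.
7*x/8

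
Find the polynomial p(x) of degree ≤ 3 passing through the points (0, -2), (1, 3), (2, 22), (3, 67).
2*x**3 + x**2 + 2*x - 2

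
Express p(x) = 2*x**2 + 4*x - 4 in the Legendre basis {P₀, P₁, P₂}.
(-10/3)P₀ + (4)P₁ + (4/3)P₂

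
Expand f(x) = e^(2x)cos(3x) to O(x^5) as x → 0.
1 + 2*x - 5*x**2/2 - 23*x**3/3 - 119*x**4/24 + O(x**5)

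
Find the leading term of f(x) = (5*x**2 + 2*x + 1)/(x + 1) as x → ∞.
5*x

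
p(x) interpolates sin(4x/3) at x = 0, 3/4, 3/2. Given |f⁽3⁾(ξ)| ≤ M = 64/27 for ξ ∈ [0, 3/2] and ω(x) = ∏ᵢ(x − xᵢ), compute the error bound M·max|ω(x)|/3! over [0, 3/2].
sqrt(3)/27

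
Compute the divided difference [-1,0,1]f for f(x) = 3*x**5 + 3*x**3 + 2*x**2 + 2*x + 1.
2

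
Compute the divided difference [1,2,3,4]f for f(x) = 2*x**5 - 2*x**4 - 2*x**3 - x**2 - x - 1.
108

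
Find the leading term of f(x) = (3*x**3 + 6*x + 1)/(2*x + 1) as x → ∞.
3*x**2/2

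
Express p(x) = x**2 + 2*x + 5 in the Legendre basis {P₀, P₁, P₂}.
(16/3)P₀ + (2)P₁ + (2/3)P₂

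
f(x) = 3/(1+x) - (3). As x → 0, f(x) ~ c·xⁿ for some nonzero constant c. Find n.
1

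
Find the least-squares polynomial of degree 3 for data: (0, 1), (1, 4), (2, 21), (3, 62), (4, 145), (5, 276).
67/63 + (46/189)x + (37/63)x² + (56/27)x³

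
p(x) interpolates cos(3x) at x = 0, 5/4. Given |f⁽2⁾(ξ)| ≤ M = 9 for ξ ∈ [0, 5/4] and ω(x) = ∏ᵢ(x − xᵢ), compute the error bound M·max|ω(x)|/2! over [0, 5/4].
225/128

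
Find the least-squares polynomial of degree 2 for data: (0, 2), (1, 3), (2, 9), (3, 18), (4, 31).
13/7 + (-29/70)x + (27/14)x²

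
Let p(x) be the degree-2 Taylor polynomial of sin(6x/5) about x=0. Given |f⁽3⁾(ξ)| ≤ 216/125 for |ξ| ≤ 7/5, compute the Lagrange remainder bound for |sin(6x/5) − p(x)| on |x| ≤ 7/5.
12348/15625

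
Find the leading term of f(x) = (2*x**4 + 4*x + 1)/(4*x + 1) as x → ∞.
x**3/2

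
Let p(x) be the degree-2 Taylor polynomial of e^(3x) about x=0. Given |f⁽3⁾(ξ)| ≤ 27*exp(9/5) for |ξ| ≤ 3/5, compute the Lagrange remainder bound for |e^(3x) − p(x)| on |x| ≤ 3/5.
243*exp(9/5)/250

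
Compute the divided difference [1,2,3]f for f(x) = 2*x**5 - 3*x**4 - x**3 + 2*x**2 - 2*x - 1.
101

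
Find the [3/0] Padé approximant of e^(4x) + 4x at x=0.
32*x**3/3 + 8*x**2 + 8*x + 1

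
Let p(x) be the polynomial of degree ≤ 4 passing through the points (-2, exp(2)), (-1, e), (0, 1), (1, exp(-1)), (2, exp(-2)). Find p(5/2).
(-420*e + 315 + (-180*e + 35*exp(2) + 378)*exp(2))*exp(-2)/128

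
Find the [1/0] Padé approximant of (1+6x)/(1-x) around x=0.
7*x + 1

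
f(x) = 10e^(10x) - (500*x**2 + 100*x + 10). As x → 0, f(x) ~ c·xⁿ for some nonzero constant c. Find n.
3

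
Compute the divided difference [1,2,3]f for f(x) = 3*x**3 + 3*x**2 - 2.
21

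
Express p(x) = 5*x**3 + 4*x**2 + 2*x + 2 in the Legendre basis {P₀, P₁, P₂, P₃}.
(10/3)P₀ + (5)P₁ + (8/3)P₂ + (2)P₃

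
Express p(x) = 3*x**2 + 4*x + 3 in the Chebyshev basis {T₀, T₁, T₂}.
(9/2)T₀ + (4)T₁ + (3/2)T₂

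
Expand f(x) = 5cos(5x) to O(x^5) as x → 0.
5 - 125*x**2/2 + 3125*x**4/24 + O(x**5)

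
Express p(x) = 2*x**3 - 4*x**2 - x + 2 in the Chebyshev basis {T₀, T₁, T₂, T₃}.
(1/2)T₁ + (-2)T₂ + (1/2)T₃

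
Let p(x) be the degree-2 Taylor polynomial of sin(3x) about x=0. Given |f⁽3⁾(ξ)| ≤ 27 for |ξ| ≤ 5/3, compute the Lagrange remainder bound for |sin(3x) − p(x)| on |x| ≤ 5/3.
125/6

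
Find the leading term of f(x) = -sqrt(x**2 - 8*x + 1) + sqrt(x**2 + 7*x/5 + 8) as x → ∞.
47/10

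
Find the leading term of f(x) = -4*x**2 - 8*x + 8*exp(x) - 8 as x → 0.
4*x**3/3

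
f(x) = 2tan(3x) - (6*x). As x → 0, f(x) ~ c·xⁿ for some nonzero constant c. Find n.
3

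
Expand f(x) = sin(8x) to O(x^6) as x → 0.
8*x - 256*x**3/3 + 4096*x**5/15 + O(x**6)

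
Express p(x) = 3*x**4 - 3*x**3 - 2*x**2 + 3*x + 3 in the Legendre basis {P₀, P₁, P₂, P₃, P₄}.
(44/15)P₀ + (6/5)P₁ + (8/21)P₂ + (-6/5)P₃ + (24/35)P₄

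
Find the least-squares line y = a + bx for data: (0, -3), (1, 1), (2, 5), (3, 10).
a = -16/5, b = 43/10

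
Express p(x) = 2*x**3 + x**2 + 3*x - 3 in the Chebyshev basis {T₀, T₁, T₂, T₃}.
(-5/2)T₀ + (9/2)T₁ + (1/2)T₂ + (1/2)T₃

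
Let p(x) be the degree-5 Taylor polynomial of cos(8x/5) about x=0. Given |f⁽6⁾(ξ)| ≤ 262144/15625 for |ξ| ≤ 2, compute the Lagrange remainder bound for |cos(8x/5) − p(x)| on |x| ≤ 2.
1048576/703125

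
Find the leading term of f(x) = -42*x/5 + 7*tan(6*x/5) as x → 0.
504*x**3/125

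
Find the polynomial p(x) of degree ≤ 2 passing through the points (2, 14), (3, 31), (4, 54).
3*x**2 + 2*x - 2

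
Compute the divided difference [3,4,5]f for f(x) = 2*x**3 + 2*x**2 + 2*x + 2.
26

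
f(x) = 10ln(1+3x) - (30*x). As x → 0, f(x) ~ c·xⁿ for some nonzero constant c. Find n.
2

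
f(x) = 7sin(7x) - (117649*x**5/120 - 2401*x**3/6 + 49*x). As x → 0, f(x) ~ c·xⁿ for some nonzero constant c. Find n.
7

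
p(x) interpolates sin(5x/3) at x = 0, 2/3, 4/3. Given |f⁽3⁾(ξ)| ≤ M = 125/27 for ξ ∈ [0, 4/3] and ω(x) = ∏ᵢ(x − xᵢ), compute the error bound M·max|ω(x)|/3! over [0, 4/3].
1000*sqrt(3)/19683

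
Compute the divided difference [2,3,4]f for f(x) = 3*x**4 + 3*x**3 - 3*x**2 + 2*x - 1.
189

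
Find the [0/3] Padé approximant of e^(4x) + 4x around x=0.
1/(-1184*x**3/3 + 56*x**2 - 8*x + 1)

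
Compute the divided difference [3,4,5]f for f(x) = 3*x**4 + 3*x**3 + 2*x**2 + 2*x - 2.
329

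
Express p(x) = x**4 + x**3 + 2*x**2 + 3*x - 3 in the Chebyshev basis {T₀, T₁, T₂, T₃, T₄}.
(-13/8)T₀ + (15/4)T₁ + (3/2)T₂ + (1/4)T₃ + (1/8)T₄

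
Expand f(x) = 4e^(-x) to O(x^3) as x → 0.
4 - 4*x + 2*x**2 + O(x**3)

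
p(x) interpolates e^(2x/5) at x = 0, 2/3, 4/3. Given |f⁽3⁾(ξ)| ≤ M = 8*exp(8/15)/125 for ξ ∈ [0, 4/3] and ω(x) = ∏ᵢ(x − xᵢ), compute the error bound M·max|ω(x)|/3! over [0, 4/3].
64*sqrt(3)*exp(8/15)/91125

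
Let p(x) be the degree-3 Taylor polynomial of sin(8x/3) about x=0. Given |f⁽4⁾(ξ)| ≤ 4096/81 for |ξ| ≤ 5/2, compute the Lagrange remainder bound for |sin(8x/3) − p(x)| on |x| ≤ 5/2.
20000/243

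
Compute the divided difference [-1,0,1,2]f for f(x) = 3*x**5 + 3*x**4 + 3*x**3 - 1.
24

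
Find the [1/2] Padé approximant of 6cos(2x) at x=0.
6/(2*x**2 + 1)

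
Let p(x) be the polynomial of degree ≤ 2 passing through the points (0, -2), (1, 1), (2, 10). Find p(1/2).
-5/4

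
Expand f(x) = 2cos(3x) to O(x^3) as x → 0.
2 - 9*x**2 + O(x**3)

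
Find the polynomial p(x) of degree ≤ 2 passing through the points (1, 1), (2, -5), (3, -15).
3 - 2*x**2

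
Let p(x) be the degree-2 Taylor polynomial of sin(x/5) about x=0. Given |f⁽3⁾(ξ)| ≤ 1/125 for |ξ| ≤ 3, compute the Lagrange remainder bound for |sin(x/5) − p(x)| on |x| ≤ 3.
9/250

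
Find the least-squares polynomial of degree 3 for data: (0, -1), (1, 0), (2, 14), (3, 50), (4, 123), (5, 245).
-8/7 + (1/6)x + (-17/28)x² + (25/12)x³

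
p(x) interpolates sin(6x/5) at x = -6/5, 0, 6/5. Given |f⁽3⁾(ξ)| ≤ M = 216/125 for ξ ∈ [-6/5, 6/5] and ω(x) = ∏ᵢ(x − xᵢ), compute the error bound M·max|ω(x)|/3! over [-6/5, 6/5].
1728*sqrt(3)/15625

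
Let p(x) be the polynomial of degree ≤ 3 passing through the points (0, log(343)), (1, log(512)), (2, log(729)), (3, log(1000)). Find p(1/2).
log(256*2**(5/8)*3**(1/8)*84035**(3/16)/9)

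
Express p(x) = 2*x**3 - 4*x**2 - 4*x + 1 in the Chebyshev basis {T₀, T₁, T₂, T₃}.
-T₀ + (-5/2)T₁ + (-2)T₂ + (1/2)T₃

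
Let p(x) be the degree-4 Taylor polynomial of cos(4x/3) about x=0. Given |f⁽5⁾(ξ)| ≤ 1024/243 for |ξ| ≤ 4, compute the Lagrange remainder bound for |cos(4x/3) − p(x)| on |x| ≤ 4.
131072/3645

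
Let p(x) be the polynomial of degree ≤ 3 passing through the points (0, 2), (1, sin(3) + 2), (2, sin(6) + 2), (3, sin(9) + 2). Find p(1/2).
sin(9)/16 - 5*sin(6)/16 + 15*sin(3)/16 + 2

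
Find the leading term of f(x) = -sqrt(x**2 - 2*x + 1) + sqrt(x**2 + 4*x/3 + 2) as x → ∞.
5/3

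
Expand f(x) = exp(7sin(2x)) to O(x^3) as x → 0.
1 + 14*x + 98*x**2 + O(x**3)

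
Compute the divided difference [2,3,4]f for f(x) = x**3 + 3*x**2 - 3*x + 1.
12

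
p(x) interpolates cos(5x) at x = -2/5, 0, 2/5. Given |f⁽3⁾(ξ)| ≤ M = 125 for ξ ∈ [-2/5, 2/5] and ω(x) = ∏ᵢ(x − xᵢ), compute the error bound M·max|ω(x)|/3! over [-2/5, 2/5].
8*sqrt(3)/27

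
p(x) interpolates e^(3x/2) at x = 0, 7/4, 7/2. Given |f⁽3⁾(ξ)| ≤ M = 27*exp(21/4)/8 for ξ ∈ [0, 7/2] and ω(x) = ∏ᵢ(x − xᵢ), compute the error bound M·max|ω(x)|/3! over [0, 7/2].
343*sqrt(3)*exp(21/4)/512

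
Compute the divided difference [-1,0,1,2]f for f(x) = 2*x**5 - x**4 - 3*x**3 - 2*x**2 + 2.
5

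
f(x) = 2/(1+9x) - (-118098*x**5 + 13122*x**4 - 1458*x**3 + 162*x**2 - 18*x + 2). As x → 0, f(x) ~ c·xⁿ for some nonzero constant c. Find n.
6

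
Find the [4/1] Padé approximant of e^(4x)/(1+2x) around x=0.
(32*x**4/5 + 64*x**3/15 + 24*x**2/5 + 12*x/5 + 1)/(2*x/5 + 1)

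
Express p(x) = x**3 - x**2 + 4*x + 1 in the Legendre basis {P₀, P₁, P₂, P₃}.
(2/3)P₀ + (23/5)P₁ + (-2/3)P₂ + (2/5)P₃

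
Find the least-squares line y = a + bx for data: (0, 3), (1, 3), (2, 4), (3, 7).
a = 23/10, b = 13/10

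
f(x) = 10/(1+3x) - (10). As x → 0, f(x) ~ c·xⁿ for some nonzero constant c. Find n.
1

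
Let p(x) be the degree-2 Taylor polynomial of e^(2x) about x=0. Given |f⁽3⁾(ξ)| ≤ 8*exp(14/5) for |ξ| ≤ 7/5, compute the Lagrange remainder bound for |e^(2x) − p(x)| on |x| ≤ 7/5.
1372*exp(14/5)/375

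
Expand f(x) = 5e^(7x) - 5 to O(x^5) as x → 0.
35*x + 245*x**2/2 + 1715*x**3/6 + 12005*x**4/24 + O(x**5)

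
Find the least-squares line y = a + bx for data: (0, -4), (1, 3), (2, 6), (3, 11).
a = -16/5, b = 24/5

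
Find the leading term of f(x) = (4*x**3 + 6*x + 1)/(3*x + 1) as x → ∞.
4*x**2/3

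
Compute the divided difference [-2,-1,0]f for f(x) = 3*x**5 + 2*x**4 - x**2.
-32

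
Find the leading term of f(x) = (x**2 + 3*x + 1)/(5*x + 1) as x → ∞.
x/5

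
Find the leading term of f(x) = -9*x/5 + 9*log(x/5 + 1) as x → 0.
-9*x**2/50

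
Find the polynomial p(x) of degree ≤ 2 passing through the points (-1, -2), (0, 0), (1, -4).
-3*x**2 - x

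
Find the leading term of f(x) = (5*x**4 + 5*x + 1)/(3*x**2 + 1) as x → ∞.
5*x**2/3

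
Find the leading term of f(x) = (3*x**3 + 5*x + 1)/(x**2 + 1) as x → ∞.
3*x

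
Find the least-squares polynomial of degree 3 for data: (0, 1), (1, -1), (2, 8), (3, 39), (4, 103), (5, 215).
55/63 + (-949/378)x + (-65/63)x² + (109/54)x³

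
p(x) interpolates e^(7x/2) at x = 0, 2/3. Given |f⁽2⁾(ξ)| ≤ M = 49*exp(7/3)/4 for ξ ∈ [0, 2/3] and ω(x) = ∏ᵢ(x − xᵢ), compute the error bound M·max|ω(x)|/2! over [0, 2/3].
49*exp(7/3)/72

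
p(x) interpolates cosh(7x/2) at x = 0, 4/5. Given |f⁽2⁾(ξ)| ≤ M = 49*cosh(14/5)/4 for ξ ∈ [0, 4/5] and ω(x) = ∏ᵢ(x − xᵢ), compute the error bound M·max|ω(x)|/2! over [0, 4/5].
49*cosh(14/5)/50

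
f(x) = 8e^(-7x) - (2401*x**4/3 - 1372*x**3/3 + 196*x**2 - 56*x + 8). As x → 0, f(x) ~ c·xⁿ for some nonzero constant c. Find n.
5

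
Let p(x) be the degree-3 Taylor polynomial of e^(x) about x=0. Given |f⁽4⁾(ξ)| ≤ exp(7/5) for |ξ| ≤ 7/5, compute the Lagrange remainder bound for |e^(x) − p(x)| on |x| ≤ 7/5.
2401*exp(7/5)/15000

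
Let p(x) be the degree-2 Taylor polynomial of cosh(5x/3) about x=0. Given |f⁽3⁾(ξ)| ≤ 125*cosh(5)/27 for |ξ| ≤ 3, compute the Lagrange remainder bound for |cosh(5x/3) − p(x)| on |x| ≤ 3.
125*cosh(5)/6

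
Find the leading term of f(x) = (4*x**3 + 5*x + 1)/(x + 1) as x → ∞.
4*x**2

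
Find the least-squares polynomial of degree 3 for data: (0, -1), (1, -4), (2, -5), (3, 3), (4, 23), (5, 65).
-67/63 + (-677/378)x + (-517/252)x² + (109/108)x³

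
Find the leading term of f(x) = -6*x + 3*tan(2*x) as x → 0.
8*x**3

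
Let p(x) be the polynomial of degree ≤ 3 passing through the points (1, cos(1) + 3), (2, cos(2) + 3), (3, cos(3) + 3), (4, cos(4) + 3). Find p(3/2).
15*cos(2)/16 + cos(4)/16 + 5*cos(1)/16 - 5*cos(3)/16 + 3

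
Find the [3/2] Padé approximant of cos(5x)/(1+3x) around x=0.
(425*x**3/28 - 425*x**2/84 - 3*x + 1)/(1 - 131*x**2/84)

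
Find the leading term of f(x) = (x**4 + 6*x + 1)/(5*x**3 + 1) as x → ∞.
x/5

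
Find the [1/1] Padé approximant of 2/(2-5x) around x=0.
1/(1 - 5*x/2)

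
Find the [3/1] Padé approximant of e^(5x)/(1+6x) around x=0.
(339875*x**3/12984 + 26425*x**2/2164 + 11445*x/2164 + 1)/(13609*x/2164 + 1)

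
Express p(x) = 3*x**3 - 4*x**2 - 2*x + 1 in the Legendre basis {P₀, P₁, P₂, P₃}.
(-1/3)P₀ + (-1/5)P₁ + (-8/3)P₂ + (6/5)P₃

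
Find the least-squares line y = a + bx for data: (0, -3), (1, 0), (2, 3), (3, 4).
a = -13/5, b = 12/5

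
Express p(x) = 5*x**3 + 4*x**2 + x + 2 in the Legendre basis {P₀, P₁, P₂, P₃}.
(10/3)P₀ + (4)P₁ + (8/3)P₂ + (2)P₃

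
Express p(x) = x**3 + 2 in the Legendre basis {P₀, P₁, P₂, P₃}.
(2)P₀ + (3/5)P₁ + (2/5)P₃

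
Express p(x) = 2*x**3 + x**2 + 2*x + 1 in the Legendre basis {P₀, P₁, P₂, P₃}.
(4/3)P₀ + (16/5)P₁ + (2/3)P₂ + (4/5)P₃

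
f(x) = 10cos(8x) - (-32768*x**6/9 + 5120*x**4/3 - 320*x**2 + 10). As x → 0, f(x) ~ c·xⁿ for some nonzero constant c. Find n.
8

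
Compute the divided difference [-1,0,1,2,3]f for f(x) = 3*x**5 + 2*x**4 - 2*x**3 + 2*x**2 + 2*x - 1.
17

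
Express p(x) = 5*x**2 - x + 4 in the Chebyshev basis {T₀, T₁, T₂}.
(13/2)T₀ - T₁ + (5/2)T₂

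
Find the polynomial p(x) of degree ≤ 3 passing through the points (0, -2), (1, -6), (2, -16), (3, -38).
-x**3 - 3*x - 2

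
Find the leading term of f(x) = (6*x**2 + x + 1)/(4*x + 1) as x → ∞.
3*x/2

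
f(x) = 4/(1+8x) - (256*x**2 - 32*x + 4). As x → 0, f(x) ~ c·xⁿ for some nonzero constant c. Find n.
3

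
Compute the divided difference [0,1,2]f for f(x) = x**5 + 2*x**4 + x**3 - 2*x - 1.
32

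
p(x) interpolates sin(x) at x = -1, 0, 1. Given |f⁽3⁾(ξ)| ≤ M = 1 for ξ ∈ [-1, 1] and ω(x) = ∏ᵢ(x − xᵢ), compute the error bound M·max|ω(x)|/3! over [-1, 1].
sqrt(3)/27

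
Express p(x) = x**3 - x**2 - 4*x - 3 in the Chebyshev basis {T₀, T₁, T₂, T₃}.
(-7/2)T₀ + (-13/4)T₁ + (-1/2)T₂ + (1/4)T₃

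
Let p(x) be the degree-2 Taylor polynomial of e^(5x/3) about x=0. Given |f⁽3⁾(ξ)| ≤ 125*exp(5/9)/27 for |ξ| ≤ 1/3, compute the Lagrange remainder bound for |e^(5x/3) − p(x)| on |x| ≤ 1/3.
125*exp(5/9)/4374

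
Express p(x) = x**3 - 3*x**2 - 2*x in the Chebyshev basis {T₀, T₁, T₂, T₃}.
(-3/2)T₀ + (-5/4)T₁ + (-3/2)T₂ + (1/4)T₃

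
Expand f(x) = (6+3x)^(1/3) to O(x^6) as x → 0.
6**(1/3) + 6**(1/3)*x/6 - 6**(1/3)*x**2/36 + 5*6**(1/3)*x**3/648 - 5*6**(1/3)*x**4/1944 + 11*6**(1/3)*x**5/11664 + O(x**6)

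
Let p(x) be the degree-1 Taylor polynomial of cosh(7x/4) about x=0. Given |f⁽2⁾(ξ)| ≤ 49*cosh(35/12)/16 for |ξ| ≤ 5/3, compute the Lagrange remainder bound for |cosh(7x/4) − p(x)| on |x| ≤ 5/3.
1225*cosh(35/12)/288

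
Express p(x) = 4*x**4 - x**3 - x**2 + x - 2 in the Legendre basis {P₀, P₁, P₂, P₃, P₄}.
(-23/15)P₀ + (2/5)P₁ + (34/21)P₂ + (-2/5)P₃ + (32/35)P₄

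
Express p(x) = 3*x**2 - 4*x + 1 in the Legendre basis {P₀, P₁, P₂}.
(2)P₀ + (-4)P₁ + (2)P₂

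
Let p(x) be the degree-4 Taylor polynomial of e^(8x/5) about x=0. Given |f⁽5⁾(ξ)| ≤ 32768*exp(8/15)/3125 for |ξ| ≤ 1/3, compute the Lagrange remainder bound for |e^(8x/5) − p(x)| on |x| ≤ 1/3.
4096*exp(8/15)/11390625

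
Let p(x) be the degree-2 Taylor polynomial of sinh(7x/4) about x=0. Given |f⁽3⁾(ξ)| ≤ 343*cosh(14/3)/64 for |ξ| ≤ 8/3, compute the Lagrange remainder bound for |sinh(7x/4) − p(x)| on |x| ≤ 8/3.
1372*cosh(14/3)/81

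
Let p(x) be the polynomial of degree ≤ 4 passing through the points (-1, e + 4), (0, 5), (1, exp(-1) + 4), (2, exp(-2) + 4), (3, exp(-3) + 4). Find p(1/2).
(-20*e + 3 + 90*exp(2) + (572 - 5*e)*exp(3))*exp(-3)/128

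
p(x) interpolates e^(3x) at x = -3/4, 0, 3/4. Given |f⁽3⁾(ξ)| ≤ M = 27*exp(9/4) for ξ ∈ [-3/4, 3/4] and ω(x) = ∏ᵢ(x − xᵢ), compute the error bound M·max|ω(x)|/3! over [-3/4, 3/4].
27*sqrt(3)*exp(9/4)/64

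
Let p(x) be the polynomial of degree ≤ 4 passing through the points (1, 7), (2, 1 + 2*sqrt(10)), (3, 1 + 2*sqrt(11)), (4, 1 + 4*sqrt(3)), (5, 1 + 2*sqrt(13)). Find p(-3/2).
-2145*sqrt(10)/16 - 1365*sqrt(3)/8 + 1155*sqrt(13)/64 + 9073/64 + 5005*sqrt(11)/32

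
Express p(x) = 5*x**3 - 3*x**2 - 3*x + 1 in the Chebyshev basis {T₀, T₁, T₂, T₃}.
(-1/2)T₀ + (3/4)T₁ + (-3/2)T₂ + (5/4)T₃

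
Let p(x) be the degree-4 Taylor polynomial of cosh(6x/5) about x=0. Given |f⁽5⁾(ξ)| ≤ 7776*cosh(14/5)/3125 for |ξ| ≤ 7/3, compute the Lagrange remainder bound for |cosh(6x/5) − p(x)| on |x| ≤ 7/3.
67228*cosh(14/5)/46875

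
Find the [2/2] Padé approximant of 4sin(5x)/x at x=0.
(20 - 175*x**2/3)/(5*x**2/4 + 1)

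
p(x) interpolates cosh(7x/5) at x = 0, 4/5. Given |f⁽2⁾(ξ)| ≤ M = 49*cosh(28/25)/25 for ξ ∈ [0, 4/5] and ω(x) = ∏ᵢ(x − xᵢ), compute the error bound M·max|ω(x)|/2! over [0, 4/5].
98*cosh(28/25)/625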